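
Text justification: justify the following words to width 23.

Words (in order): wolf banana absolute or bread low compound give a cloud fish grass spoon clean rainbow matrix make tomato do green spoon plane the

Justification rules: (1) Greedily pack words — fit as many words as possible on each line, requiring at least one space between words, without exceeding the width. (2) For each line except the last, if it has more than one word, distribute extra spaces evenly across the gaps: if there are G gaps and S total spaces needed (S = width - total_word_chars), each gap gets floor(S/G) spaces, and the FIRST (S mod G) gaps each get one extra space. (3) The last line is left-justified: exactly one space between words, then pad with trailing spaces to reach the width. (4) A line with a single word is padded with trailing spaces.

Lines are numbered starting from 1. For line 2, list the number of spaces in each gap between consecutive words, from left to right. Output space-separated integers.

Line 1: ['wolf', 'banana', 'absolute', 'or'] (min_width=23, slack=0)
Line 2: ['bread', 'low', 'compound', 'give'] (min_width=23, slack=0)
Line 3: ['a', 'cloud', 'fish', 'grass'] (min_width=18, slack=5)
Line 4: ['spoon', 'clean', 'rainbow'] (min_width=19, slack=4)
Line 5: ['matrix', 'make', 'tomato', 'do'] (min_width=21, slack=2)
Line 6: ['green', 'spoon', 'plane', 'the'] (min_width=21, slack=2)

Answer: 1 1 1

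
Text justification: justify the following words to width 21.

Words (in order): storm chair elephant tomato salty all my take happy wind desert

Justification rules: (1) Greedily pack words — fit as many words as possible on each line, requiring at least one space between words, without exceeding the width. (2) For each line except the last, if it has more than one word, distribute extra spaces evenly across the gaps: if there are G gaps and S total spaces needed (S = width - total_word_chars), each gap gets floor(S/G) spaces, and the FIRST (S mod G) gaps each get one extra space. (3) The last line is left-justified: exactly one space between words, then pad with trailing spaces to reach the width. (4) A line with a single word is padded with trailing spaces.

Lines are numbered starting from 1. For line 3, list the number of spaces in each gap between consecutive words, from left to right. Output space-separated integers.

Answer: 4 4

Derivation:
Line 1: ['storm', 'chair', 'elephant'] (min_width=20, slack=1)
Line 2: ['tomato', 'salty', 'all', 'my'] (min_width=19, slack=2)
Line 3: ['take', 'happy', 'wind'] (min_width=15, slack=6)
Line 4: ['desert'] (min_width=6, slack=15)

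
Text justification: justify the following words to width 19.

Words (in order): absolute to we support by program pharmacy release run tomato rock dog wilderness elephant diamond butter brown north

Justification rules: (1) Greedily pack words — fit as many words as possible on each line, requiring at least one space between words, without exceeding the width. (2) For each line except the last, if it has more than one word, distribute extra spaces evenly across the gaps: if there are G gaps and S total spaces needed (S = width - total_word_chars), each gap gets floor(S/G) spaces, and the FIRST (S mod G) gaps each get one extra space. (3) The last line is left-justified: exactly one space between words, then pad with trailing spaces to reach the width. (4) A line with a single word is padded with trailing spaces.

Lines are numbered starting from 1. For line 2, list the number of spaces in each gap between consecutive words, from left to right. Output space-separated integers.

Line 1: ['absolute', 'to', 'we'] (min_width=14, slack=5)
Line 2: ['support', 'by', 'program'] (min_width=18, slack=1)
Line 3: ['pharmacy', 'release'] (min_width=16, slack=3)
Line 4: ['run', 'tomato', 'rock', 'dog'] (min_width=19, slack=0)
Line 5: ['wilderness', 'elephant'] (min_width=19, slack=0)
Line 6: ['diamond', 'butter'] (min_width=14, slack=5)
Line 7: ['brown', 'north'] (min_width=11, slack=8)

Answer: 2 1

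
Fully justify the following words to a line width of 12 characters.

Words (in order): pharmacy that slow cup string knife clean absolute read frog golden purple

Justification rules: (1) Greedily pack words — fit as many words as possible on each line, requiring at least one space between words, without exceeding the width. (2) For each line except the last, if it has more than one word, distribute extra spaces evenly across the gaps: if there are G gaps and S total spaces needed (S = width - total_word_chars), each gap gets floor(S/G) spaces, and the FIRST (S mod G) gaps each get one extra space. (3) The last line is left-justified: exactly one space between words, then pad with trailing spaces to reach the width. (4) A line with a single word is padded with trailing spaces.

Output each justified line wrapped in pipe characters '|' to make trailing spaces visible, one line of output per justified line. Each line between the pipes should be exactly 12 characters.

Answer: |pharmacy    |
|that    slow|
|cup   string|
|knife  clean|
|absolute    |
|read    frog|
|golden      |
|purple      |

Derivation:
Line 1: ['pharmacy'] (min_width=8, slack=4)
Line 2: ['that', 'slow'] (min_width=9, slack=3)
Line 3: ['cup', 'string'] (min_width=10, slack=2)
Line 4: ['knife', 'clean'] (min_width=11, slack=1)
Line 5: ['absolute'] (min_width=8, slack=4)
Line 6: ['read', 'frog'] (min_width=9, slack=3)
Line 7: ['golden'] (min_width=6, slack=6)
Line 8: ['purple'] (min_width=6, slack=6)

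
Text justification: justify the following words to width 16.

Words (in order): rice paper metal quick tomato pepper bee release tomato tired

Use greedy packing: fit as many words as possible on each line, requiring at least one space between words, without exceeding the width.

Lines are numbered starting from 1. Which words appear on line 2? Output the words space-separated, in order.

Line 1: ['rice', 'paper', 'metal'] (min_width=16, slack=0)
Line 2: ['quick', 'tomato'] (min_width=12, slack=4)
Line 3: ['pepper', 'bee'] (min_width=10, slack=6)
Line 4: ['release', 'tomato'] (min_width=14, slack=2)
Line 5: ['tired'] (min_width=5, slack=11)

Answer: quick tomato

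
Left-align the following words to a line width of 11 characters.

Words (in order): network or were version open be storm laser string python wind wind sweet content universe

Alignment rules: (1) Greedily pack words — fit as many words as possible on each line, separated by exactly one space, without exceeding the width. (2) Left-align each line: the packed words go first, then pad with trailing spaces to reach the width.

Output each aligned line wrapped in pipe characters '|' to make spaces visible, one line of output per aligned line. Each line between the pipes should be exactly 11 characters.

Line 1: ['network', 'or'] (min_width=10, slack=1)
Line 2: ['were'] (min_width=4, slack=7)
Line 3: ['version'] (min_width=7, slack=4)
Line 4: ['open', 'be'] (min_width=7, slack=4)
Line 5: ['storm', 'laser'] (min_width=11, slack=0)
Line 6: ['string'] (min_width=6, slack=5)
Line 7: ['python', 'wind'] (min_width=11, slack=0)
Line 8: ['wind', 'sweet'] (min_width=10, slack=1)
Line 9: ['content'] (min_width=7, slack=4)
Line 10: ['universe'] (min_width=8, slack=3)

Answer: |network or |
|were       |
|version    |
|open be    |
|storm laser|
|string     |
|python wind|
|wind sweet |
|content    |
|universe   |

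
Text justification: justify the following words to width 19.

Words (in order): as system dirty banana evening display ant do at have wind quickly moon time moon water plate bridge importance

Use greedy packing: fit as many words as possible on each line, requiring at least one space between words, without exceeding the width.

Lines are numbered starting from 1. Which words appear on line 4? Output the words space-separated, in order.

Answer: have wind quickly

Derivation:
Line 1: ['as', 'system', 'dirty'] (min_width=15, slack=4)
Line 2: ['banana', 'evening'] (min_width=14, slack=5)
Line 3: ['display', 'ant', 'do', 'at'] (min_width=17, slack=2)
Line 4: ['have', 'wind', 'quickly'] (min_width=17, slack=2)
Line 5: ['moon', 'time', 'moon'] (min_width=14, slack=5)
Line 6: ['water', 'plate', 'bridge'] (min_width=18, slack=1)
Line 7: ['importance'] (min_width=10, slack=9)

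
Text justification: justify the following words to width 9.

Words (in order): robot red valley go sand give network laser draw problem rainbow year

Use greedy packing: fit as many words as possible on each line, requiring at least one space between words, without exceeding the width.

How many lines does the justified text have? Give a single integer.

Answer: 9

Derivation:
Line 1: ['robot', 'red'] (min_width=9, slack=0)
Line 2: ['valley', 'go'] (min_width=9, slack=0)
Line 3: ['sand', 'give'] (min_width=9, slack=0)
Line 4: ['network'] (min_width=7, slack=2)
Line 5: ['laser'] (min_width=5, slack=4)
Line 6: ['draw'] (min_width=4, slack=5)
Line 7: ['problem'] (min_width=7, slack=2)
Line 8: ['rainbow'] (min_width=7, slack=2)
Line 9: ['year'] (min_width=4, slack=5)
Total lines: 9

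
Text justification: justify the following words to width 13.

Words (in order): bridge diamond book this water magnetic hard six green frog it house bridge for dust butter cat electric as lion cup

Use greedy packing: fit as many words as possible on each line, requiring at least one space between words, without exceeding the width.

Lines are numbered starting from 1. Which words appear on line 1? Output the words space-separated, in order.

Answer: bridge

Derivation:
Line 1: ['bridge'] (min_width=6, slack=7)
Line 2: ['diamond', 'book'] (min_width=12, slack=1)
Line 3: ['this', 'water'] (min_width=10, slack=3)
Line 4: ['magnetic', 'hard'] (min_width=13, slack=0)
Line 5: ['six', 'green'] (min_width=9, slack=4)
Line 6: ['frog', 'it', 'house'] (min_width=13, slack=0)
Line 7: ['bridge', 'for'] (min_width=10, slack=3)
Line 8: ['dust', 'butter'] (min_width=11, slack=2)
Line 9: ['cat', 'electric'] (min_width=12, slack=1)
Line 10: ['as', 'lion', 'cup'] (min_width=11, slack=2)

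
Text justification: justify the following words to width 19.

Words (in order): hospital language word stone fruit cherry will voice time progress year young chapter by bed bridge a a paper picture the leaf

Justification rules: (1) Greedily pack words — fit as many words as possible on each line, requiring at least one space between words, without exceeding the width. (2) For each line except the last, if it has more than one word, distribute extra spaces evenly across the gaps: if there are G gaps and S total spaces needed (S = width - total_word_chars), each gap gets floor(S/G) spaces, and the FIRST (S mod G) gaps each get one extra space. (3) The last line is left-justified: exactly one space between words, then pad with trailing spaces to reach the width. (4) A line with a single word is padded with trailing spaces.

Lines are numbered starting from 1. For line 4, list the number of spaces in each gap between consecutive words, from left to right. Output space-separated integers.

Line 1: ['hospital', 'language'] (min_width=17, slack=2)
Line 2: ['word', 'stone', 'fruit'] (min_width=16, slack=3)
Line 3: ['cherry', 'will', 'voice'] (min_width=17, slack=2)
Line 4: ['time', 'progress', 'year'] (min_width=18, slack=1)
Line 5: ['young', 'chapter', 'by'] (min_width=16, slack=3)
Line 6: ['bed', 'bridge', 'a', 'a'] (min_width=14, slack=5)
Line 7: ['paper', 'picture', 'the'] (min_width=17, slack=2)
Line 8: ['leaf'] (min_width=4, slack=15)

Answer: 2 1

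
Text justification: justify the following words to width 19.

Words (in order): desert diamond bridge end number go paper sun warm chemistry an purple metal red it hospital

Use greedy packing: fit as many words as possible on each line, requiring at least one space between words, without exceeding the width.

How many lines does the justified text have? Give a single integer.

Line 1: ['desert', 'diamond'] (min_width=14, slack=5)
Line 2: ['bridge', 'end', 'number'] (min_width=17, slack=2)
Line 3: ['go', 'paper', 'sun', 'warm'] (min_width=17, slack=2)
Line 4: ['chemistry', 'an', 'purple'] (min_width=19, slack=0)
Line 5: ['metal', 'red', 'it'] (min_width=12, slack=7)
Line 6: ['hospital'] (min_width=8, slack=11)
Total lines: 6

Answer: 6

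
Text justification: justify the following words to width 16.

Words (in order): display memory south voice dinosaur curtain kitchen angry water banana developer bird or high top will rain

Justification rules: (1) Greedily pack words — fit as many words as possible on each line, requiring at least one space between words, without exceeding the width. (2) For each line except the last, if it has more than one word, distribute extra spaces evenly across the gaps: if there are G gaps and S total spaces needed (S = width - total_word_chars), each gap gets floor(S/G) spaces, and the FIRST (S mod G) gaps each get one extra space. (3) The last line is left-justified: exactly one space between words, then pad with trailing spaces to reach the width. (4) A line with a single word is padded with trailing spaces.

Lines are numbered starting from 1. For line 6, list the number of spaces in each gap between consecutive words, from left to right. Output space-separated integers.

Line 1: ['display', 'memory'] (min_width=14, slack=2)
Line 2: ['south', 'voice'] (min_width=11, slack=5)
Line 3: ['dinosaur', 'curtain'] (min_width=16, slack=0)
Line 4: ['kitchen', 'angry'] (min_width=13, slack=3)
Line 5: ['water', 'banana'] (min_width=12, slack=4)
Line 6: ['developer', 'bird'] (min_width=14, slack=2)
Line 7: ['or', 'high', 'top', 'will'] (min_width=16, slack=0)
Line 8: ['rain'] (min_width=4, slack=12)

Answer: 3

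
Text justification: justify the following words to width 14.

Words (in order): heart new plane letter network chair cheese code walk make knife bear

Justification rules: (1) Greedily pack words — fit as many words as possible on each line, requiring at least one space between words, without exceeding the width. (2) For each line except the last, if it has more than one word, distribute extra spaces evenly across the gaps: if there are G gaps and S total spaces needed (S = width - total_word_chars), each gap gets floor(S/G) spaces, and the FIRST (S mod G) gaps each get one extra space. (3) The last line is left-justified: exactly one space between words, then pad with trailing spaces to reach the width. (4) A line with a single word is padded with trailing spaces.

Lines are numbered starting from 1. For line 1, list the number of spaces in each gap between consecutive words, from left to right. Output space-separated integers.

Answer: 6

Derivation:
Line 1: ['heart', 'new'] (min_width=9, slack=5)
Line 2: ['plane', 'letter'] (min_width=12, slack=2)
Line 3: ['network', 'chair'] (min_width=13, slack=1)
Line 4: ['cheese', 'code'] (min_width=11, slack=3)
Line 5: ['walk', 'make'] (min_width=9, slack=5)
Line 6: ['knife', 'bear'] (min_width=10, slack=4)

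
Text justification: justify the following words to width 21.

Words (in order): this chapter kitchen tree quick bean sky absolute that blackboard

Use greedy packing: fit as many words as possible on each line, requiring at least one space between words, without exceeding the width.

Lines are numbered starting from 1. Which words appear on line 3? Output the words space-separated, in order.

Line 1: ['this', 'chapter', 'kitchen'] (min_width=20, slack=1)
Line 2: ['tree', 'quick', 'bean', 'sky'] (min_width=19, slack=2)
Line 3: ['absolute', 'that'] (min_width=13, slack=8)
Line 4: ['blackboard'] (min_width=10, slack=11)

Answer: absolute that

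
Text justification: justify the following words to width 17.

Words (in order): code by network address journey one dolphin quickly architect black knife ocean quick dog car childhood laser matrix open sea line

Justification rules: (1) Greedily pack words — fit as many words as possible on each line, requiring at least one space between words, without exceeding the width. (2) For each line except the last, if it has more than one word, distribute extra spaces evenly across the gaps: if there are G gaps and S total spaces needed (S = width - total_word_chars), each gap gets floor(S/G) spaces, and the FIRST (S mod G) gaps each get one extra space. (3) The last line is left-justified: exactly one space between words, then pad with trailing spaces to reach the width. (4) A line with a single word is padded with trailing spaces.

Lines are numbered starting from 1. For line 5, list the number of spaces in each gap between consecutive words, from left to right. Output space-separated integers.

Answer: 1 1

Derivation:
Line 1: ['code', 'by', 'network'] (min_width=15, slack=2)
Line 2: ['address', 'journey'] (min_width=15, slack=2)
Line 3: ['one', 'dolphin'] (min_width=11, slack=6)
Line 4: ['quickly', 'architect'] (min_width=17, slack=0)
Line 5: ['black', 'knife', 'ocean'] (min_width=17, slack=0)
Line 6: ['quick', 'dog', 'car'] (min_width=13, slack=4)
Line 7: ['childhood', 'laser'] (min_width=15, slack=2)
Line 8: ['matrix', 'open', 'sea'] (min_width=15, slack=2)
Line 9: ['line'] (min_width=4, slack=13)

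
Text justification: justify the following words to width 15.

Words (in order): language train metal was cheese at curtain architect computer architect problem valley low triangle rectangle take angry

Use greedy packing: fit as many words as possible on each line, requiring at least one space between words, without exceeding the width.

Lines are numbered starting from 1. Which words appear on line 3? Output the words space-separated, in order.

Line 1: ['language', 'train'] (min_width=14, slack=1)
Line 2: ['metal', 'was'] (min_width=9, slack=6)
Line 3: ['cheese', 'at'] (min_width=9, slack=6)
Line 4: ['curtain'] (min_width=7, slack=8)
Line 5: ['architect'] (min_width=9, slack=6)
Line 6: ['computer'] (min_width=8, slack=7)
Line 7: ['architect'] (min_width=9, slack=6)
Line 8: ['problem', 'valley'] (min_width=14, slack=1)
Line 9: ['low', 'triangle'] (min_width=12, slack=3)
Line 10: ['rectangle', 'take'] (min_width=14, slack=1)
Line 11: ['angry'] (min_width=5, slack=10)

Answer: cheese at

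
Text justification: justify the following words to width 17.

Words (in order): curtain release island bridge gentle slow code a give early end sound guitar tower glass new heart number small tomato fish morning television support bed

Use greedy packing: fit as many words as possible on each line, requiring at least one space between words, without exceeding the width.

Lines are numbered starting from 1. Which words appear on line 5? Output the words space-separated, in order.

Line 1: ['curtain', 'release'] (min_width=15, slack=2)
Line 2: ['island', 'bridge'] (min_width=13, slack=4)
Line 3: ['gentle', 'slow', 'code'] (min_width=16, slack=1)
Line 4: ['a', 'give', 'early', 'end'] (min_width=16, slack=1)
Line 5: ['sound', 'guitar'] (min_width=12, slack=5)
Line 6: ['tower', 'glass', 'new'] (min_width=15, slack=2)
Line 7: ['heart', 'number'] (min_width=12, slack=5)
Line 8: ['small', 'tomato', 'fish'] (min_width=17, slack=0)
Line 9: ['morning'] (min_width=7, slack=10)
Line 10: ['television'] (min_width=10, slack=7)
Line 11: ['support', 'bed'] (min_width=11, slack=6)

Answer: sound guitar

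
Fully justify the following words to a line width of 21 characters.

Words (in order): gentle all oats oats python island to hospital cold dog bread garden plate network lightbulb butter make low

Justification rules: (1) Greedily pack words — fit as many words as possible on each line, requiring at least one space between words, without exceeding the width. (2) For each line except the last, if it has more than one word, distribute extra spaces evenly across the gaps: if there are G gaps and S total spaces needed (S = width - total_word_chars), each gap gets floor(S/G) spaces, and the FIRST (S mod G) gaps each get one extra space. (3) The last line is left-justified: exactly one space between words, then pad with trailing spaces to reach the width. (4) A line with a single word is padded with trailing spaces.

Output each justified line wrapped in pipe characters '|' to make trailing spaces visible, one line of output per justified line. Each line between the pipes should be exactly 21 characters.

Line 1: ['gentle', 'all', 'oats', 'oats'] (min_width=20, slack=1)
Line 2: ['python', 'island', 'to'] (min_width=16, slack=5)
Line 3: ['hospital', 'cold', 'dog'] (min_width=17, slack=4)
Line 4: ['bread', 'garden', 'plate'] (min_width=18, slack=3)
Line 5: ['network', 'lightbulb'] (min_width=17, slack=4)
Line 6: ['butter', 'make', 'low'] (min_width=15, slack=6)

Answer: |gentle  all oats oats|
|python    island   to|
|hospital   cold   dog|
|bread   garden  plate|
|network     lightbulb|
|butter make low      |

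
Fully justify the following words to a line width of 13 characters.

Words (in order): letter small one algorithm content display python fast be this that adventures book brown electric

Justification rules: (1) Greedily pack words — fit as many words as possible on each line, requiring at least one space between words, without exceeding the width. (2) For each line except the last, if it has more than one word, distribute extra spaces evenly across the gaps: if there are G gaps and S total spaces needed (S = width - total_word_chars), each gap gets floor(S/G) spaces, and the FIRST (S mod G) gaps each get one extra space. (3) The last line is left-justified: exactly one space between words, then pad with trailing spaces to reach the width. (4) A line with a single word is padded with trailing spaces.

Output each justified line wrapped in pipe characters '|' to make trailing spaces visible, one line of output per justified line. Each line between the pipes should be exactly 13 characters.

Answer: |letter  small|
|one algorithm|
|content      |
|display      |
|python   fast|
|be  this that|
|adventures   |
|book    brown|
|electric     |

Derivation:
Line 1: ['letter', 'small'] (min_width=12, slack=1)
Line 2: ['one', 'algorithm'] (min_width=13, slack=0)
Line 3: ['content'] (min_width=7, slack=6)
Line 4: ['display'] (min_width=7, slack=6)
Line 5: ['python', 'fast'] (min_width=11, slack=2)
Line 6: ['be', 'this', 'that'] (min_width=12, slack=1)
Line 7: ['adventures'] (min_width=10, slack=3)
Line 8: ['book', 'brown'] (min_width=10, slack=3)
Line 9: ['electric'] (min_width=8, slack=5)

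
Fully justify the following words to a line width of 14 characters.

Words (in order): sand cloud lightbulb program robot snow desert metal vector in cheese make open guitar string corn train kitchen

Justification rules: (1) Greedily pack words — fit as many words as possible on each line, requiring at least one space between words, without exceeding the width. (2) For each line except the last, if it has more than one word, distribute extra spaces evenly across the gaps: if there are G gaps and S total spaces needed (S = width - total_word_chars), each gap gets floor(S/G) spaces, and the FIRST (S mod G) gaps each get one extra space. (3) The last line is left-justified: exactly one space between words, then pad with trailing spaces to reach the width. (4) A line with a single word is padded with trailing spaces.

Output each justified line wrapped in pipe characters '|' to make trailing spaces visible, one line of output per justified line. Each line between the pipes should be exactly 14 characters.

Line 1: ['sand', 'cloud'] (min_width=10, slack=4)
Line 2: ['lightbulb'] (min_width=9, slack=5)
Line 3: ['program', 'robot'] (min_width=13, slack=1)
Line 4: ['snow', 'desert'] (min_width=11, slack=3)
Line 5: ['metal', 'vector'] (min_width=12, slack=2)
Line 6: ['in', 'cheese', 'make'] (min_width=14, slack=0)
Line 7: ['open', 'guitar'] (min_width=11, slack=3)
Line 8: ['string', 'corn'] (min_width=11, slack=3)
Line 9: ['train', 'kitchen'] (min_width=13, slack=1)

Answer: |sand     cloud|
|lightbulb     |
|program  robot|
|snow    desert|
|metal   vector|
|in cheese make|
|open    guitar|
|string    corn|
|train kitchen |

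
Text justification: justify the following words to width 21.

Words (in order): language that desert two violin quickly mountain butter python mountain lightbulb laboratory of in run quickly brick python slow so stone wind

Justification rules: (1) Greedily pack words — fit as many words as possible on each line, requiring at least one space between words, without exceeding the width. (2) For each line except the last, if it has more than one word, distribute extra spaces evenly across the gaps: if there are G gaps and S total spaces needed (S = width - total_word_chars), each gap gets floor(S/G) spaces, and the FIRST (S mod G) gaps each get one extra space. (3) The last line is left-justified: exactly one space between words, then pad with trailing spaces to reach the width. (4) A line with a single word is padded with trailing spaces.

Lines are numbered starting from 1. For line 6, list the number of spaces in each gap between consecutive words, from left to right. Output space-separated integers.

Answer: 3 2 2

Derivation:
Line 1: ['language', 'that', 'desert'] (min_width=20, slack=1)
Line 2: ['two', 'violin', 'quickly'] (min_width=18, slack=3)
Line 3: ['mountain', 'butter'] (min_width=15, slack=6)
Line 4: ['python', 'mountain'] (min_width=15, slack=6)
Line 5: ['lightbulb', 'laboratory'] (min_width=20, slack=1)
Line 6: ['of', 'in', 'run', 'quickly'] (min_width=17, slack=4)
Line 7: ['brick', 'python', 'slow', 'so'] (min_width=20, slack=1)
Line 8: ['stone', 'wind'] (min_width=10, slack=11)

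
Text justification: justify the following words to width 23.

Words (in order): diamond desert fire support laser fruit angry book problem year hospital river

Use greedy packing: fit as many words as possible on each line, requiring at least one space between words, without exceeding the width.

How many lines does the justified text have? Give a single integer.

Line 1: ['diamond', 'desert', 'fire'] (min_width=19, slack=4)
Line 2: ['support', 'laser', 'fruit'] (min_width=19, slack=4)
Line 3: ['angry', 'book', 'problem', 'year'] (min_width=23, slack=0)
Line 4: ['hospital', 'river'] (min_width=14, slack=9)
Total lines: 4

Answer: 4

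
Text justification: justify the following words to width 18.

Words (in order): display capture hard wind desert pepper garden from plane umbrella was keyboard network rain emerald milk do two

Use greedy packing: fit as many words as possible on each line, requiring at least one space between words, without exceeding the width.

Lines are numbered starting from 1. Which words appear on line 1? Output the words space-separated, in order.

Line 1: ['display', 'capture'] (min_width=15, slack=3)
Line 2: ['hard', 'wind', 'desert'] (min_width=16, slack=2)
Line 3: ['pepper', 'garden', 'from'] (min_width=18, slack=0)
Line 4: ['plane', 'umbrella', 'was'] (min_width=18, slack=0)
Line 5: ['keyboard', 'network'] (min_width=16, slack=2)
Line 6: ['rain', 'emerald', 'milk'] (min_width=17, slack=1)
Line 7: ['do', 'two'] (min_width=6, slack=12)

Answer: display capture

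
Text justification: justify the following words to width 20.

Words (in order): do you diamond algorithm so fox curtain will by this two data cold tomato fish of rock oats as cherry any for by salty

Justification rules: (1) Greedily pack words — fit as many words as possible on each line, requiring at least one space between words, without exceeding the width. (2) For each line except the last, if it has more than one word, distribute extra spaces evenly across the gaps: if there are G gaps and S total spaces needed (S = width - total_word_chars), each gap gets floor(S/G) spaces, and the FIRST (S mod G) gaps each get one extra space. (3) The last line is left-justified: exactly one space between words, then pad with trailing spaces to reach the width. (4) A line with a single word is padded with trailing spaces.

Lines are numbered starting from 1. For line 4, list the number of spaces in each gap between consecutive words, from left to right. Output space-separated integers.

Answer: 1 1 1

Derivation:
Line 1: ['do', 'you', 'diamond'] (min_width=14, slack=6)
Line 2: ['algorithm', 'so', 'fox'] (min_width=16, slack=4)
Line 3: ['curtain', 'will', 'by', 'this'] (min_width=20, slack=0)
Line 4: ['two', 'data', 'cold', 'tomato'] (min_width=20, slack=0)
Line 5: ['fish', 'of', 'rock', 'oats', 'as'] (min_width=20, slack=0)
Line 6: ['cherry', 'any', 'for', 'by'] (min_width=17, slack=3)
Line 7: ['salty'] (min_width=5, slack=15)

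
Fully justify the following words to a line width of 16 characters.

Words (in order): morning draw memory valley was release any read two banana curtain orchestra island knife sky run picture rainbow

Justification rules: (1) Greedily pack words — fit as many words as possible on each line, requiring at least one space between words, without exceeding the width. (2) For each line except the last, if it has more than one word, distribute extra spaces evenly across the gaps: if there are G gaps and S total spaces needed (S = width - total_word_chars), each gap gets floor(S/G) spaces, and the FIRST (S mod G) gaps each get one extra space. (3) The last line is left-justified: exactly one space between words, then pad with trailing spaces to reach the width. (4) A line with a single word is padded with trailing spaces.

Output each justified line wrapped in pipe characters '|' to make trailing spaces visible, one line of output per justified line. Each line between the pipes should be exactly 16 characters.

Answer: |morning     draw|
|memory    valley|
|was  release any|
|read  two banana|
|curtain         |
|orchestra island|
|knife   sky  run|
|picture rainbow |

Derivation:
Line 1: ['morning', 'draw'] (min_width=12, slack=4)
Line 2: ['memory', 'valley'] (min_width=13, slack=3)
Line 3: ['was', 'release', 'any'] (min_width=15, slack=1)
Line 4: ['read', 'two', 'banana'] (min_width=15, slack=1)
Line 5: ['curtain'] (min_width=7, slack=9)
Line 6: ['orchestra', 'island'] (min_width=16, slack=0)
Line 7: ['knife', 'sky', 'run'] (min_width=13, slack=3)
Line 8: ['picture', 'rainbow'] (min_width=15, slack=1)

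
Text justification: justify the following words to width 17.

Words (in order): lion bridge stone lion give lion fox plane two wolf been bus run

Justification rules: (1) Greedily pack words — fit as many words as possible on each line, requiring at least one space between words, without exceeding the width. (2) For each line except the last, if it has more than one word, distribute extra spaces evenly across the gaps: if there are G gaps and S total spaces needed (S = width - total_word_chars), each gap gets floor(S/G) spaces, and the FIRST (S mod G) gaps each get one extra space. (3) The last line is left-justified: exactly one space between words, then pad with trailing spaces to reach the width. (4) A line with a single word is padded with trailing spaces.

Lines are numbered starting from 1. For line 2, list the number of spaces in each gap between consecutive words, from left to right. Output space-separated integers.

Answer: 3 2

Derivation:
Line 1: ['lion', 'bridge', 'stone'] (min_width=17, slack=0)
Line 2: ['lion', 'give', 'lion'] (min_width=14, slack=3)
Line 3: ['fox', 'plane', 'two'] (min_width=13, slack=4)
Line 4: ['wolf', 'been', 'bus', 'run'] (min_width=17, slack=0)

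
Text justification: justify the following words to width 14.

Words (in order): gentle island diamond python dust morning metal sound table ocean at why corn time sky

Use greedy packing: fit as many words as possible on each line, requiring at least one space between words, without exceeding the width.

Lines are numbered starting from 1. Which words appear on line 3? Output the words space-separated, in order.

Answer: dust morning

Derivation:
Line 1: ['gentle', 'island'] (min_width=13, slack=1)
Line 2: ['diamond', 'python'] (min_width=14, slack=0)
Line 3: ['dust', 'morning'] (min_width=12, slack=2)
Line 4: ['metal', 'sound'] (min_width=11, slack=3)
Line 5: ['table', 'ocean', 'at'] (min_width=14, slack=0)
Line 6: ['why', 'corn', 'time'] (min_width=13, slack=1)
Line 7: ['sky'] (min_width=3, slack=11)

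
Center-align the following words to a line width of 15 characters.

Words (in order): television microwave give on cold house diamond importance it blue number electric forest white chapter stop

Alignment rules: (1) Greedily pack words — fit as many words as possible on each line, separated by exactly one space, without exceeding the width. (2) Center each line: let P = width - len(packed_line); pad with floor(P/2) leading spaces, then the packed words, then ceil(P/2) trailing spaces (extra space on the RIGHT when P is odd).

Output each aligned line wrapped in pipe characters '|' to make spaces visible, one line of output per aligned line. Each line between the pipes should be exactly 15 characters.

Answer: |  television   |
|microwave give |
| on cold house |
|    diamond    |
| importance it |
|  blue number  |
|electric forest|
| white chapter |
|     stop      |

Derivation:
Line 1: ['television'] (min_width=10, slack=5)
Line 2: ['microwave', 'give'] (min_width=14, slack=1)
Line 3: ['on', 'cold', 'house'] (min_width=13, slack=2)
Line 4: ['diamond'] (min_width=7, slack=8)
Line 5: ['importance', 'it'] (min_width=13, slack=2)
Line 6: ['blue', 'number'] (min_width=11, slack=4)
Line 7: ['electric', 'forest'] (min_width=15, slack=0)
Line 8: ['white', 'chapter'] (min_width=13, slack=2)
Line 9: ['stop'] (min_width=4, slack=11)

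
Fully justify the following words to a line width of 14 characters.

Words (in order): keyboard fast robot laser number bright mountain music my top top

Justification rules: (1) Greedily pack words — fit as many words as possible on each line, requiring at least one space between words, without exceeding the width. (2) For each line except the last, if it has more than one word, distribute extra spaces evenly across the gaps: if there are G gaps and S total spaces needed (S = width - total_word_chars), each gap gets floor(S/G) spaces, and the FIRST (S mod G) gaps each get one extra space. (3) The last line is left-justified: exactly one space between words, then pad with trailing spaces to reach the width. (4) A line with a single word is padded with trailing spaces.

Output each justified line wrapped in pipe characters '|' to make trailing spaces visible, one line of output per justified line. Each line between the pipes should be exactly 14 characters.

Line 1: ['keyboard', 'fast'] (min_width=13, slack=1)
Line 2: ['robot', 'laser'] (min_width=11, slack=3)
Line 3: ['number', 'bright'] (min_width=13, slack=1)
Line 4: ['mountain', 'music'] (min_width=14, slack=0)
Line 5: ['my', 'top', 'top'] (min_width=10, slack=4)

Answer: |keyboard  fast|
|robot    laser|
|number  bright|
|mountain music|
|my top top    |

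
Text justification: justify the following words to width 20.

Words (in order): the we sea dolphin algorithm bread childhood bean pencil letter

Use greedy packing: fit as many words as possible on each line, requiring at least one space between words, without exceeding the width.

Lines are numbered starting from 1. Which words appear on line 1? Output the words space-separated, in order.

Line 1: ['the', 'we', 'sea', 'dolphin'] (min_width=18, slack=2)
Line 2: ['algorithm', 'bread'] (min_width=15, slack=5)
Line 3: ['childhood', 'bean'] (min_width=14, slack=6)
Line 4: ['pencil', 'letter'] (min_width=13, slack=7)

Answer: the we sea dolphin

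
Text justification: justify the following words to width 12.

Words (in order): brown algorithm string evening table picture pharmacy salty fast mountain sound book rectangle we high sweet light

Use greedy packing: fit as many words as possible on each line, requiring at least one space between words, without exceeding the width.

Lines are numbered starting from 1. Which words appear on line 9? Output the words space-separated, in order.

Answer: mountain

Derivation:
Line 1: ['brown'] (min_width=5, slack=7)
Line 2: ['algorithm'] (min_width=9, slack=3)
Line 3: ['string'] (min_width=6, slack=6)
Line 4: ['evening'] (min_width=7, slack=5)
Line 5: ['table'] (min_width=5, slack=7)
Line 6: ['picture'] (min_width=7, slack=5)
Line 7: ['pharmacy'] (min_width=8, slack=4)
Line 8: ['salty', 'fast'] (min_width=10, slack=2)
Line 9: ['mountain'] (min_width=8, slack=4)
Line 10: ['sound', 'book'] (min_width=10, slack=2)
Line 11: ['rectangle', 'we'] (min_width=12, slack=0)
Line 12: ['high', 'sweet'] (min_width=10, slack=2)
Line 13: ['light'] (min_width=5, slack=7)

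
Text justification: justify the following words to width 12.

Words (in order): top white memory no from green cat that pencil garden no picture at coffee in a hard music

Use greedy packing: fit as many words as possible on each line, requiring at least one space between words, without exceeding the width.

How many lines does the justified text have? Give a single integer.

Answer: 9

Derivation:
Line 1: ['top', 'white'] (min_width=9, slack=3)
Line 2: ['memory', 'no'] (min_width=9, slack=3)
Line 3: ['from', 'green'] (min_width=10, slack=2)
Line 4: ['cat', 'that'] (min_width=8, slack=4)
Line 5: ['pencil'] (min_width=6, slack=6)
Line 6: ['garden', 'no'] (min_width=9, slack=3)
Line 7: ['picture', 'at'] (min_width=10, slack=2)
Line 8: ['coffee', 'in', 'a'] (min_width=11, slack=1)
Line 9: ['hard', 'music'] (min_width=10, slack=2)
Total lines: 9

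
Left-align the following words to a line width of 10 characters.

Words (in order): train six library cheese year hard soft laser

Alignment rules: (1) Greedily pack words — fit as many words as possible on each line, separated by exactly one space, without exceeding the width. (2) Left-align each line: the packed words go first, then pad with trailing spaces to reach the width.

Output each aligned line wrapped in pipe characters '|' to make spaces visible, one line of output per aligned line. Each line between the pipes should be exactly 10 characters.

Answer: |train six |
|library   |
|cheese    |
|year hard |
|soft laser|

Derivation:
Line 1: ['train', 'six'] (min_width=9, slack=1)
Line 2: ['library'] (min_width=7, slack=3)
Line 3: ['cheese'] (min_width=6, slack=4)
Line 4: ['year', 'hard'] (min_width=9, slack=1)
Line 5: ['soft', 'laser'] (min_width=10, slack=0)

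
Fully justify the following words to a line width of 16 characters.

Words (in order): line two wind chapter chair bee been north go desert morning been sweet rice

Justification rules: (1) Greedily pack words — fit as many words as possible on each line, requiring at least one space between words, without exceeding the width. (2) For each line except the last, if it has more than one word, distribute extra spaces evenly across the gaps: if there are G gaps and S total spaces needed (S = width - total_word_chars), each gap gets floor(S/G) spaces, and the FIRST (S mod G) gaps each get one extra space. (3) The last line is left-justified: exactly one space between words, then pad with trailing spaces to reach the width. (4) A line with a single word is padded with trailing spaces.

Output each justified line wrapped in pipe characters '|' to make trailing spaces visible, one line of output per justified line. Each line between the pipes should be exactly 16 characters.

Line 1: ['line', 'two', 'wind'] (min_width=13, slack=3)
Line 2: ['chapter', 'chair'] (min_width=13, slack=3)
Line 3: ['bee', 'been', 'north'] (min_width=14, slack=2)
Line 4: ['go', 'desert'] (min_width=9, slack=7)
Line 5: ['morning', 'been'] (min_width=12, slack=4)
Line 6: ['sweet', 'rice'] (min_width=10, slack=6)

Answer: |line   two  wind|
|chapter    chair|
|bee  been  north|
|go        desert|
|morning     been|
|sweet rice      |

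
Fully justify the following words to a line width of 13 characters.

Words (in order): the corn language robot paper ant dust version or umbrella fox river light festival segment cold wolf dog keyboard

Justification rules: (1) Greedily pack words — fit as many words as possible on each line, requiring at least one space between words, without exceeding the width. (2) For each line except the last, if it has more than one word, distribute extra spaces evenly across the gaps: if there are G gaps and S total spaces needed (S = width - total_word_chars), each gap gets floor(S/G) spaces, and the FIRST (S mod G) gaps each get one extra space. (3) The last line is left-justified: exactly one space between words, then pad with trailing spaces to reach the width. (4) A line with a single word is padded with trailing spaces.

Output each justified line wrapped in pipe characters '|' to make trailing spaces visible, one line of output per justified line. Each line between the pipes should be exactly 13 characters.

Line 1: ['the', 'corn'] (min_width=8, slack=5)
Line 2: ['language'] (min_width=8, slack=5)
Line 3: ['robot', 'paper'] (min_width=11, slack=2)
Line 4: ['ant', 'dust'] (min_width=8, slack=5)
Line 5: ['version', 'or'] (min_width=10, slack=3)
Line 6: ['umbrella', 'fox'] (min_width=12, slack=1)
Line 7: ['river', 'light'] (min_width=11, slack=2)
Line 8: ['festival'] (min_width=8, slack=5)
Line 9: ['segment', 'cold'] (min_width=12, slack=1)
Line 10: ['wolf', 'dog'] (min_width=8, slack=5)
Line 11: ['keyboard'] (min_width=8, slack=5)

Answer: |the      corn|
|language     |
|robot   paper|
|ant      dust|
|version    or|
|umbrella  fox|
|river   light|
|festival     |
|segment  cold|
|wolf      dog|
|keyboard     |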